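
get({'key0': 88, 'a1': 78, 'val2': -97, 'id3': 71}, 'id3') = 71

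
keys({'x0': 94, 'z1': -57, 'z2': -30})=['x0', 'z1', 'z2']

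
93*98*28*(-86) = -21946512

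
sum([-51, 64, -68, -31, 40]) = -46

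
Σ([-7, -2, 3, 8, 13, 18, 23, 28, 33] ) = (-7) + (-2) + 3 + 8 + 13 + 18 + 23 + 28 + 33
= 117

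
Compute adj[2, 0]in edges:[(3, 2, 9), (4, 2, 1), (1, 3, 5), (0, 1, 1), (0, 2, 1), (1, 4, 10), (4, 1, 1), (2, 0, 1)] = 1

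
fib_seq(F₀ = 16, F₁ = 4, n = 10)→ [16, 4, 20, 24, 44, 68, 112, 180, 292, 472]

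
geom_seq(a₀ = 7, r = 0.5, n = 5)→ [7.0, 3.5, 1.75, 0.875, 0.4375]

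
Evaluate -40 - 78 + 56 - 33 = -95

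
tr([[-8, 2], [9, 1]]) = -7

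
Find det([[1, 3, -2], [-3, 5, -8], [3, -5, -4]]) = (1)*(1)*det([[5, -8], [-5, -4]]) + (-1)*(3)*det([[-3, -8], [3, -4]]) + (1)*(-2)*det([[-3, 5], [3, -5]])
= -60 + -108 + 0
= -168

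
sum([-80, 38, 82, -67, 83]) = (-80) + 38 + 82 + (-67) + 83
= 56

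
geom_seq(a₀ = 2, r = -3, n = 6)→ a_0 = 2*(-3)^0 = 2
a_1 = 2*(-3)^1 = -6
a_2 = 2*(-3)^2 = 18
...
= [2, -6, 18, -54, 162, -486]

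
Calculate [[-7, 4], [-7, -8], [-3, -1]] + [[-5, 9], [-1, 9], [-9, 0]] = [[-12, 13], [-8, 1], [-12, -1]]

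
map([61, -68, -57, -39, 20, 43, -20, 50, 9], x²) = (61)²=3721, (-68)²=4624, (-57)²=3249, (-39)²=1521, (20)²=400, (43)²=1849, (-20)²=400, (50)²=2500, (9)²=81
= [3721, 4624, 3249, 1521, 400, 1849, 400, 2500, 81]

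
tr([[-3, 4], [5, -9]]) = diagonal: (-3) + (-9)
= -12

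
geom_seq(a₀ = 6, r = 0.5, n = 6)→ a_0 = 6*0.5^0 = 6.0
a_1 = 6*0.5^1 = 3.0
a_2 = 6*0.5^2 = 1.5
...
= [6.0, 3.0, 1.5, 0.75, 0.375, 0.1875]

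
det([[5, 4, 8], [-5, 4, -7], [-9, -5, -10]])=165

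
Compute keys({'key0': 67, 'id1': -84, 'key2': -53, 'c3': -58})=['key0', 'id1', 'key2', 'c3']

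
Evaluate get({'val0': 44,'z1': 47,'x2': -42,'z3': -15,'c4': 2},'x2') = -42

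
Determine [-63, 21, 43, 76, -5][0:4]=[-63, 21, 43, 76]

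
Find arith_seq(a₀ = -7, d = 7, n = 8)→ a_0 = -7 + 0*7 = -7
a_1 = -7 + 1*7 = 0
a_2 = -7 + 2*7 = 7
...
= [-7, 0, 7, 14, 21, 28, 35, 42]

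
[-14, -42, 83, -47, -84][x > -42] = [-14, 83]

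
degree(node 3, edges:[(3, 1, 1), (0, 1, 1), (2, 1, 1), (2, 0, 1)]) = 1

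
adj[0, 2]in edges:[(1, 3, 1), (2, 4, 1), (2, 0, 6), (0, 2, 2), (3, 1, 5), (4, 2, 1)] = 2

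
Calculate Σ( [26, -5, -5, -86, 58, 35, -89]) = -66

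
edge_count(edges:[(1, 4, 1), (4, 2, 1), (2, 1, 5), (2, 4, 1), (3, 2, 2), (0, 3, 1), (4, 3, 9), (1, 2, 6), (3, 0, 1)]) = 9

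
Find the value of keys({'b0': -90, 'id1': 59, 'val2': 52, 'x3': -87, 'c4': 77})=['b0', 'id1', 'val2', 'x3', 'c4']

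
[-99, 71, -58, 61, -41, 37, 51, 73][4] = -41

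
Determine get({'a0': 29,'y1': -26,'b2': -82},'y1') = -26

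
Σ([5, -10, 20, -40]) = -25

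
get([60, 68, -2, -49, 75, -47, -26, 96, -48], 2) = -2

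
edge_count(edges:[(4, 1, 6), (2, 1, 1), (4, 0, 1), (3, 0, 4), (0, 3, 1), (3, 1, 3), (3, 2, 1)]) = 7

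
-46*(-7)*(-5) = -1610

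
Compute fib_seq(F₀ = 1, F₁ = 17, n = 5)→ F_2 = F_1 + F_0 = 18
F_3 = F_2 + F_1 = 35
F_4 = F_3 + F_2 = 53
= [1, 17, 18, 35, 53]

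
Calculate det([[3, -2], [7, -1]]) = (3)*(-1) - (-2)*(7)
= 11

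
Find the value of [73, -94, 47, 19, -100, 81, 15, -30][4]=-100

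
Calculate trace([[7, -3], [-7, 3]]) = diagonal: 7 + 3
= 10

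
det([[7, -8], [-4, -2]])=-46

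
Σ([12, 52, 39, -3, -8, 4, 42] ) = 12 + 52 + 39 + (-3) + (-8) + 4 + 42
= 138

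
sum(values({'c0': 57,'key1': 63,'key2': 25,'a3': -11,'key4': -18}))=57 + 63 + 25 + (-11) + (-18)
= 116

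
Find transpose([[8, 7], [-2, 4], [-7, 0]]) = [[8, -2, -7], [7, 4, 0]]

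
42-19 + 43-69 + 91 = 88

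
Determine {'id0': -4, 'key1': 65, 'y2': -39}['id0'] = -4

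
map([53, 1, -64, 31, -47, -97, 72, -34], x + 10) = [63, 11, -54, 41, -37, -87, 82, -24]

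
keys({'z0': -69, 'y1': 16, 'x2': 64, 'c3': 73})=['z0', 'y1', 'x2', 'c3']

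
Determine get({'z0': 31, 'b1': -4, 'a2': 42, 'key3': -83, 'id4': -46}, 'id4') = -46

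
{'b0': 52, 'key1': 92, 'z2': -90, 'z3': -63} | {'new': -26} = {'b0': 52, 'key1': 92, 'z2': -90, 'z3': -63, 'new': -26}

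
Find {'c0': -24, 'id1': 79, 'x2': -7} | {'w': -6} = {'c0': -24, 'id1': 79, 'x2': -7, 'w': -6}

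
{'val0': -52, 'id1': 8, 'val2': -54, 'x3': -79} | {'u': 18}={'val0': -52, 'id1': 8, 'val2': -54, 'x3': -79, 'u': 18}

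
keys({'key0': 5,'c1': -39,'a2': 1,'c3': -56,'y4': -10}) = ['key0', 'c1', 'a2', 'c3', 'y4']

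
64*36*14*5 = 161280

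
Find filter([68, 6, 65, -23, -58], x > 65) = [68]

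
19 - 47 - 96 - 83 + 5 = -202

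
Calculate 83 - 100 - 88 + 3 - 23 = -125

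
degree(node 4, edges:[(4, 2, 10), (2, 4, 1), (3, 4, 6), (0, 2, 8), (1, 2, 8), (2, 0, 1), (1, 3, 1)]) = incident: (4,2), (2,4), (3,4)
= 3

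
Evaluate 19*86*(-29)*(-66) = 3127476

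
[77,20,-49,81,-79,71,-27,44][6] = -27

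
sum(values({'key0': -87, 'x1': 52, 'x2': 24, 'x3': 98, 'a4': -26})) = (-87) + 52 + 24 + 98 + (-26)
= 61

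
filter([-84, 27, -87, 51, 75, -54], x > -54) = keep x where x > -54: -84✗, 27✓, -87✗, 51✓, 75✓, -54✗
= [27, 51, 75]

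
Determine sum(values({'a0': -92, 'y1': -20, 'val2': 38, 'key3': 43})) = (-92) + (-20) + 38 + 43
= -31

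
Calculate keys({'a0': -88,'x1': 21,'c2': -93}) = ['a0', 'x1', 'c2']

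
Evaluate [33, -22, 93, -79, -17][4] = -17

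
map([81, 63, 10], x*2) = [162, 126, 20]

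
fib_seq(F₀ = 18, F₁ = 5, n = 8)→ [18, 5, 23, 28, 51, 79, 130, 209]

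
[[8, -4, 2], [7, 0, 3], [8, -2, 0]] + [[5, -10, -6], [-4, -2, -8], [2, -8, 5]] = [[13, -14, -4], [3, -2, -5], [10, -10, 5]]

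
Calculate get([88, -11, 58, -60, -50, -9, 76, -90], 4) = -50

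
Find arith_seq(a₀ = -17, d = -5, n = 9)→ a_0 = -17 + 0*-5 = -17
a_1 = -17 + 1*-5 = -22
a_2 = -17 + 2*-5 = -27
...
= [-17, -22, -27, -32, -37, -42, -47, -52, -57]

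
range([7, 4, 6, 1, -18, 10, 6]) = 28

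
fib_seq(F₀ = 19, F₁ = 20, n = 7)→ [19, 20, 39, 59, 98, 157, 255]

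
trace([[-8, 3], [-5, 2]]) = diagonal: (-8) + 2
= -6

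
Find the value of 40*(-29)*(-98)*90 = 10231200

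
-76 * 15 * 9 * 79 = -810540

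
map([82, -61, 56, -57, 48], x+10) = [92, -51, 66, -47, 58]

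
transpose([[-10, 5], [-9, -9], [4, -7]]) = [[-10, -9, 4], [5, -9, -7]]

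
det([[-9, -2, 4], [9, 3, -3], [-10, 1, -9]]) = (1)*(-9)*det([[3, -3], [1, -9]]) + (-1)*(-2)*det([[9, -3], [-10, -9]]) + (1)*(4)*det([[9, 3], [-10, 1]])
= 216 + -222 + 156
= 150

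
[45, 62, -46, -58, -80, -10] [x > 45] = keep x where x > 45: 45✗, 62✓, -46✗, -58✗, -80✗, -10✗
= [62]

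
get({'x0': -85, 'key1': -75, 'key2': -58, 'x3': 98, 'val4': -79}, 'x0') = -85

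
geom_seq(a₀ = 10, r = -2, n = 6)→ [10, -20, 40, -80, 160, -320]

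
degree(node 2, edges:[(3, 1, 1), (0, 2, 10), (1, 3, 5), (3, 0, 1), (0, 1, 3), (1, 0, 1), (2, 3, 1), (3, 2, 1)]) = incident: (0,2), (2,3), (3,2)
= 3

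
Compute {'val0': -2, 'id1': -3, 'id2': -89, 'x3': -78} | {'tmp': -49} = {'val0': -2, 'id1': -3, 'id2': -89, 'x3': -78, 'tmp': -49}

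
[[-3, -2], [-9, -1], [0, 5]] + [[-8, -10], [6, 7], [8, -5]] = [[-11, -12], [-3, 6], [8, 0]]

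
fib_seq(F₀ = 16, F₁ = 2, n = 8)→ F_2 = F_1 + F_0 = 18
F_3 = F_2 + F_1 = 20
F_4 = F_3 + F_2 = 38
...
= [16, 2, 18, 20, 38, 58, 96, 154]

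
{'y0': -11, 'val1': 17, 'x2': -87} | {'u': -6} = {'y0': -11, 'val1': 17, 'x2': -87, 'u': -6}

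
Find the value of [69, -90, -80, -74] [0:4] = [69, -90, -80, -74]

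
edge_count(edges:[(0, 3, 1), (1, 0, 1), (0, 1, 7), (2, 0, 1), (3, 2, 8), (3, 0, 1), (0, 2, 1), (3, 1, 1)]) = 8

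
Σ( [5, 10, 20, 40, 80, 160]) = 5 + 10 + 20 + 40 + 80 + 160
= 315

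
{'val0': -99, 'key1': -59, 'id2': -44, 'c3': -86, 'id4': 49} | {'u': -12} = {'val0': -99, 'key1': -59, 'id2': -44, 'c3': -86, 'id4': 49, 'u': -12}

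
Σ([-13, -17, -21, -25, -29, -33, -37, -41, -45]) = -261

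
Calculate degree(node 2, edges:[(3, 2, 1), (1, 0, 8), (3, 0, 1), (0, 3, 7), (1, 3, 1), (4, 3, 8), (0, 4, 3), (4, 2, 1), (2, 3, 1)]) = 3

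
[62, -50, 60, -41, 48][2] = 60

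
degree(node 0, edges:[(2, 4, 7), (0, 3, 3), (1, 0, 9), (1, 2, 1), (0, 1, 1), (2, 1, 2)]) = 3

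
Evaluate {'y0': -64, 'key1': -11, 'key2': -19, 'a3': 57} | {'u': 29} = {'y0': -64, 'key1': -11, 'key2': -19, 'a3': 57, 'u': 29}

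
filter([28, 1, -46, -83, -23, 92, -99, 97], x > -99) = [28, 1, -46, -83, -23, 92, 97]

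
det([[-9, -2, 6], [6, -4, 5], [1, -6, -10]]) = -952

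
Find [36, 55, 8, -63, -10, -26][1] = 55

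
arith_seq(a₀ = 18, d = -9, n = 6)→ [18, 9, 0, -9, -18, -27]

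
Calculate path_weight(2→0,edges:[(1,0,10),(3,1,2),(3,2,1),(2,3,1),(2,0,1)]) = w(2→0)=1
= 1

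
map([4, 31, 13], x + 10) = [14, 41, 23]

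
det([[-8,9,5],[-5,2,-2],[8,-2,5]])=(1)*(-8)*det([[2, -2], [-2, 5]]) + (-1)*(9)*det([[-5, -2], [8, 5]]) + (1)*(5)*det([[-5, 2], [8, -2]])
= -48 + 81 + -30
= 3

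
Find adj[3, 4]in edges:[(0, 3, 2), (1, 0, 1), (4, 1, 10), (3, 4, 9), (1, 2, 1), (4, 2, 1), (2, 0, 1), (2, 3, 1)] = 9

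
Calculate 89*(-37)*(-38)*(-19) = -2377546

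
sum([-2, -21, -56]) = -79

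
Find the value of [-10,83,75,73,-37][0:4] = [-10, 83, 75, 73]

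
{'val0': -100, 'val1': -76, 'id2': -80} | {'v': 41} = {'val0': -100, 'val1': -76, 'id2': -80, 'v': 41}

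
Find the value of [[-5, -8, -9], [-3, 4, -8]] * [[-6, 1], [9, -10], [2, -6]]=[[-60, 129], [38, 5]]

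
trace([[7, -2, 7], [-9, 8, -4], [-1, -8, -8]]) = 7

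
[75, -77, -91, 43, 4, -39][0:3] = [75, -77, -91]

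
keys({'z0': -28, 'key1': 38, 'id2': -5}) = ['z0', 'key1', 'id2']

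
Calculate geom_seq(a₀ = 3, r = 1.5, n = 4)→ [3.0, 4.5, 6.75, 10.125]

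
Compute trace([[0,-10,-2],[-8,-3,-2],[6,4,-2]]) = diagonal: 0 + (-3) + (-2)
= -5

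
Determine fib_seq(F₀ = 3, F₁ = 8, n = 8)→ [3, 8, 11, 19, 30, 49, 79, 128]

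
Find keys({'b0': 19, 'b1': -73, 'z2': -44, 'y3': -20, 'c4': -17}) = ['b0', 'b1', 'z2', 'y3', 'c4']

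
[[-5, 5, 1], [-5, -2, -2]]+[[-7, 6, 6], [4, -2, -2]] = [[-12, 11, 7], [-1, -4, -4]]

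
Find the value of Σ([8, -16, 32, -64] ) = 8 + -16 + 32 + -64
= -40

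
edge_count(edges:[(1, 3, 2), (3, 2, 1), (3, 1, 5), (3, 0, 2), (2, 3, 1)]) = 5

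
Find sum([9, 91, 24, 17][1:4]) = 132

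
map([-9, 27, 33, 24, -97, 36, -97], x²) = (-9)²=81, (27)²=729, (33)²=1089, (24)²=576, (-97)²=9409, (36)²=1296, (-97)²=9409
= [81, 729, 1089, 576, 9409, 1296, 9409]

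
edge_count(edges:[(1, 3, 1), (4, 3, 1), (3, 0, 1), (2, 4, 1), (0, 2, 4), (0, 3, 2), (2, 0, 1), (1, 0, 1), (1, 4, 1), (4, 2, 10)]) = 10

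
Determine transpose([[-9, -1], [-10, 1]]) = [[-9, -10], [-1, 1]]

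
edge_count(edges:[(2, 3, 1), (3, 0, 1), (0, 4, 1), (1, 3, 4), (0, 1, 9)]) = 5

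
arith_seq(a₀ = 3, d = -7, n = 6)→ [3, -4, -11, -18, -25, -32]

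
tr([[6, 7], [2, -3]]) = 3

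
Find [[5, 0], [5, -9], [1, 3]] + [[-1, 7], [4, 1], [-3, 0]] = [[4, 7], [9, -8], [-2, 3]]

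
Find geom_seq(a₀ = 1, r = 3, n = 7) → a_0 = 1*3^0 = 1
a_1 = 1*3^1 = 3
a_2 = 1*3^2 = 9
...
= [1, 3, 9, 27, 81, 243, 729]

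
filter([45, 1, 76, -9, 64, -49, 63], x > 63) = keep x where x > 63: 45✗, 1✗, 76✓, -9✗, 64✓, -49✗, 63✗
= [76, 64]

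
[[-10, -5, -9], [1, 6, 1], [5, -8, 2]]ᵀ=[[-10, 1, 5], [-5, 6, -8], [-9, 1, 2]]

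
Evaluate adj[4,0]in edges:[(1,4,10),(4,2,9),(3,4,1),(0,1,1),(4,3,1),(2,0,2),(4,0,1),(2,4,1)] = 1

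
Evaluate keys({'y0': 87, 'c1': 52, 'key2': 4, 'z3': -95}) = ['y0', 'c1', 'key2', 'z3']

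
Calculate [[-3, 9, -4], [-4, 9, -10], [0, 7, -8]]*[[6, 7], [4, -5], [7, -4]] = [[-10, -50], [-58, -33], [-28, -3]]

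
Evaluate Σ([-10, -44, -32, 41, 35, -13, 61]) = (-10) + (-44) + (-32) + 41 + 35 + (-13) + 61
= 38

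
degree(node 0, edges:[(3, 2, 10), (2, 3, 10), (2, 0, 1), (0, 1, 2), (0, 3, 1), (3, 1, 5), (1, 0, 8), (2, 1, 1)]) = 4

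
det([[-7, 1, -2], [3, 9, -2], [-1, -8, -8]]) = 672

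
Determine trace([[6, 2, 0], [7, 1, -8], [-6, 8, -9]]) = -2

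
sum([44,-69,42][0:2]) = slice → [44, -69]
44 + (-69)
= -25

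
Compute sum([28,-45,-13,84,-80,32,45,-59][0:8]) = -8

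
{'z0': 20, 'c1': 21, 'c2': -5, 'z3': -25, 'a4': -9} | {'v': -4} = {'z0': 20, 'c1': 21, 'c2': -5, 'z3': -25, 'a4': -9, 'v': -4}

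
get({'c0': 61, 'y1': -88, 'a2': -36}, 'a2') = -36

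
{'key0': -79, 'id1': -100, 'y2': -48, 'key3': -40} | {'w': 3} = {'key0': -79, 'id1': -100, 'y2': -48, 'key3': -40, 'w': 3}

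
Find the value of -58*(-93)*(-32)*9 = -1553472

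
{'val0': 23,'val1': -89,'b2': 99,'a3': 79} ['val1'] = -89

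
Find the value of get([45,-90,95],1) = -90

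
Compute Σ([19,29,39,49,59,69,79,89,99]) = 531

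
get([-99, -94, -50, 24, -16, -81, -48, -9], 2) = -50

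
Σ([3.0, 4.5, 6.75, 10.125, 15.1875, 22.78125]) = 3.0 + 4.5 + 6.75 + 10.125 + 15.1875 + 22.78125
= 62.34375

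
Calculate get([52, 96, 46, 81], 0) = 52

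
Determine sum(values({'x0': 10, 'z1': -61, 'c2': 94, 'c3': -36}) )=7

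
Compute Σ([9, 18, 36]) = 9 + 18 + 36
= 63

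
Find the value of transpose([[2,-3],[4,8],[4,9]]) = [[2, 4, 4], [-3, 8, 9]]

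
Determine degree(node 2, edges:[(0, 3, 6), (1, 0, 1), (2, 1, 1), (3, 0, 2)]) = incident: (2,1)
= 1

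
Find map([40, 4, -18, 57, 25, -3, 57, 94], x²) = [1600, 16, 324, 3249, 625, 9, 3249, 8836]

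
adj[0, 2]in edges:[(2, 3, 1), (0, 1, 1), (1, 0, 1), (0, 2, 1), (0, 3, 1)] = 1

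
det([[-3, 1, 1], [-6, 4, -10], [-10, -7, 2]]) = 380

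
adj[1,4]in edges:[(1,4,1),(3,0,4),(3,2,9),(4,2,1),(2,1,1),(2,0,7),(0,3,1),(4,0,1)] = 1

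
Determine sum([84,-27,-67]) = -10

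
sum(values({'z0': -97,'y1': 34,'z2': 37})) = (-97) + 34 + 37
= -26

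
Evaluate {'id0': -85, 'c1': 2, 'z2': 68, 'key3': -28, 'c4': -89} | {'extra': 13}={'id0': -85, 'c1': 2, 'z2': 68, 'key3': -28, 'c4': -89, 'extra': 13}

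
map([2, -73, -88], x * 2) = [4, -146, -176]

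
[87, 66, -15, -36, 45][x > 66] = keep x where x > 66: 87✓, 66✗, -15✗, -36✗, 45✗
= [87]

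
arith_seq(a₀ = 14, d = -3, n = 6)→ [14, 11, 8, 5, 2, -1]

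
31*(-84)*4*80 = -833280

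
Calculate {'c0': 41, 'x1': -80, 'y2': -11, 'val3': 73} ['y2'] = -11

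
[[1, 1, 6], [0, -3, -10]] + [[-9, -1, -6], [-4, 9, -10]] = [[-8, 0, 0], [-4, 6, -20]]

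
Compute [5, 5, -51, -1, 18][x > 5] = keep x where x > 5: 5✗, 5✗, -51✗, -1✗, 18✓
= [18]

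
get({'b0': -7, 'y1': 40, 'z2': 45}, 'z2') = 45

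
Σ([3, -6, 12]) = 3 + -6 + 12
= 9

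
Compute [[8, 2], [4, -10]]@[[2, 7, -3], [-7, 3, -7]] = [[2, 62, -38], [78, -2, 58]]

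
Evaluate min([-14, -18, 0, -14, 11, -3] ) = -18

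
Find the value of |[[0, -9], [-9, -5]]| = -81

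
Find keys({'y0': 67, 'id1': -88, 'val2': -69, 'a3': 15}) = ['y0', 'id1', 'val2', 'a3']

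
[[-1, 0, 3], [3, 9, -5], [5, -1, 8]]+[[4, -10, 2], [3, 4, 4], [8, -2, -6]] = [[3, -10, 5], [6, 13, -1], [13, -3, 2]]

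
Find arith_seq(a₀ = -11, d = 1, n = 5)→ a_0 = -11 + 0*1 = -11
a_1 = -11 + 1*1 = -10
a_2 = -11 + 2*1 = -9
...
= [-11, -10, -9, -8, -7]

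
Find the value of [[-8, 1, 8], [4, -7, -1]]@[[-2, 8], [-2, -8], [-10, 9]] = [[-66, 0], [16, 79]]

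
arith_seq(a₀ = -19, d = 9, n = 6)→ a_0 = -19 + 0*9 = -19
a_1 = -19 + 1*9 = -10
a_2 = -19 + 2*9 = -1
...
= [-19, -10, -1, 8, 17, 26]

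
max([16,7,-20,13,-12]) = 16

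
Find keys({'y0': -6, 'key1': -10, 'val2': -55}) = ['y0', 'key1', 'val2']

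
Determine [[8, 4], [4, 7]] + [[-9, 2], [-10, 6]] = [[-1, 6], [-6, 13]]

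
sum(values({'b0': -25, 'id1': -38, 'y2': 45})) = (-25) + (-38) + 45
= -18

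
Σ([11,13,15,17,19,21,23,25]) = 144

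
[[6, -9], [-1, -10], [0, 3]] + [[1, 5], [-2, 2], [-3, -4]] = [[7, -4], [-3, -8], [-3, -1]]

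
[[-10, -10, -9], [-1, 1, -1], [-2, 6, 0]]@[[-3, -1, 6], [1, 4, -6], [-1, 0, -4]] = [[29, -30, 36], [5, 5, -8], [12, 26, -48]]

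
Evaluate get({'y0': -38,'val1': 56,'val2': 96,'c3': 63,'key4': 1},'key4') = 1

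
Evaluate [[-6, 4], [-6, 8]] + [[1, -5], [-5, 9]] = [[-5, -1], [-11, 17]]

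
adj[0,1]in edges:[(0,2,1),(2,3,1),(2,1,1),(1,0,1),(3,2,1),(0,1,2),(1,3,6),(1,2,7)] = 2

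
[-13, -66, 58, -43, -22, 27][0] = -13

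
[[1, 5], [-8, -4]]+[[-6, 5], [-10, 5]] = [[-5, 10], [-18, 1]]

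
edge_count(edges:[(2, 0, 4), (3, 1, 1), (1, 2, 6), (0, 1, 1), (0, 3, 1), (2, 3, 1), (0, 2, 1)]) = 7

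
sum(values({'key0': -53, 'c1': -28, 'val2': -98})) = -179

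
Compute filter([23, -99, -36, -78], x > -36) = keep x where x > -36: 23✓, -99✗, -36✗, -78✗
= [23]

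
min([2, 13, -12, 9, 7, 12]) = -12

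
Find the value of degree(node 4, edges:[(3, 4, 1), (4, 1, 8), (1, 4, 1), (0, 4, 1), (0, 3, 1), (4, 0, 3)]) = incident: (3,4), (4,1), (1,4), (0,4), (4,0)
= 5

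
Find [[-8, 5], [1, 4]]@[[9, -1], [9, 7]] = [[-27, 43], [45, 27]]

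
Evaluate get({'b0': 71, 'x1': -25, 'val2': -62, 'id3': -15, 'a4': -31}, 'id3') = -15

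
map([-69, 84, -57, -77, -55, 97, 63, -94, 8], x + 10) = [-59, 94, -47, -67, -45, 107, 73, -84, 18]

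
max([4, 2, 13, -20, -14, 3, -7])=13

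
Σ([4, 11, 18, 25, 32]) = 90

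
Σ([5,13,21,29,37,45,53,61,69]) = 333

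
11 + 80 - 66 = 25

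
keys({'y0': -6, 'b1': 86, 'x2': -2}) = ['y0', 'b1', 'x2']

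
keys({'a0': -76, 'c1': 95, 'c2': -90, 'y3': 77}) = ['a0', 'c1', 'c2', 'y3']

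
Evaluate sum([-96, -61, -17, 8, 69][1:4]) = slice → [-61, -17, 8]
(-61) + (-17) + 8
= -70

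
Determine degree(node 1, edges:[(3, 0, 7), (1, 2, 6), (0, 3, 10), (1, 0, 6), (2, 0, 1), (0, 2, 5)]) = incident: (1,2), (1,0)
= 2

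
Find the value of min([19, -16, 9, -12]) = -16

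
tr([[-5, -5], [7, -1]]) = -6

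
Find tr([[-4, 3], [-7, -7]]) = -11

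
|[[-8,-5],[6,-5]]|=70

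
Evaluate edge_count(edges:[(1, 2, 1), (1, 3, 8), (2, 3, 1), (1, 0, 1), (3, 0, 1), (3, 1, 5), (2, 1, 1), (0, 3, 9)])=8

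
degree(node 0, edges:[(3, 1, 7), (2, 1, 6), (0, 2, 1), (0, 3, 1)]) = 2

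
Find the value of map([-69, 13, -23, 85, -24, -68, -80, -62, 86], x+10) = [-59, 23, -13, 95, -14, -58, -70, -52, 96]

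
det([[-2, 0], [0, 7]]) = (-2)*(7) - (0)*(0)
= -14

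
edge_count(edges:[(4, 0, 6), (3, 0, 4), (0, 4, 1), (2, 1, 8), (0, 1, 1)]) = 5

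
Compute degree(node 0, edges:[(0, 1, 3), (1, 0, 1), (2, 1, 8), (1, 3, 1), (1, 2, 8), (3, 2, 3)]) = incident: (0,1), (1,0)
= 2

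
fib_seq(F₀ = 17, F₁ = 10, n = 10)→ F_2 = F_1 + F_0 = 27
F_3 = F_2 + F_1 = 37
F_4 = F_3 + F_2 = 64
...
= [17, 10, 27, 37, 64, 101, 165, 266, 431, 697]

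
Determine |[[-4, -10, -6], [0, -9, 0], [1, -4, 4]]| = (1)*(-4)*det([[-9, 0], [-4, 4]]) + (-1)*(-10)*det([[0, 0], [1, 4]]) + (1)*(-6)*det([[0, -9], [1, -4]])
= 144 + 0 + -54
= 90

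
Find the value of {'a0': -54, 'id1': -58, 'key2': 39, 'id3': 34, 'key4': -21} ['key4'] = -21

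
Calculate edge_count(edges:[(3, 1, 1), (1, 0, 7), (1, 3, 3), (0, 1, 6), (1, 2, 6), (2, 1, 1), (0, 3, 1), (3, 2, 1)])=8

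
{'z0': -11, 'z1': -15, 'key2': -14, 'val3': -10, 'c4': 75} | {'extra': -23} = {'z0': -11, 'z1': -15, 'key2': -14, 'val3': -10, 'c4': 75, 'extra': -23}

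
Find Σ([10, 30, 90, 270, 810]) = 10 + 30 + 90 + 270 + 810
= 1210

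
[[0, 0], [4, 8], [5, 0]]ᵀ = [[0, 4, 5], [0, 8, 0]]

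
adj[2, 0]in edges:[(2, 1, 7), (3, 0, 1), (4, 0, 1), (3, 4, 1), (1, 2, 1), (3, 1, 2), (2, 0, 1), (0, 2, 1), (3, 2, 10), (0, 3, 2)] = 1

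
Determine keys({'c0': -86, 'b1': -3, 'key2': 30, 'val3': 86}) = ['c0', 'b1', 'key2', 'val3']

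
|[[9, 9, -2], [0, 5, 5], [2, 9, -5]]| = (1)*(9)*det([[5, 5], [9, -5]]) + (-1)*(9)*det([[0, 5], [2, -5]]) + (1)*(-2)*det([[0, 5], [2, 9]])
= -630 + 90 + 20
= -520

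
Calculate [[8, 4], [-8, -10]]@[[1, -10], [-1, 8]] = [[4, -48], [2, 0]]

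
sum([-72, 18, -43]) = (-72) + 18 + (-43)
= -97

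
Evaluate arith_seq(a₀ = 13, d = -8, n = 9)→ [13, 5, -3, -11, -19, -27, -35, -43, -51]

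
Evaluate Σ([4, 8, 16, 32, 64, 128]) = 4 + 8 + 16 + 32 + 64 + 128
= 252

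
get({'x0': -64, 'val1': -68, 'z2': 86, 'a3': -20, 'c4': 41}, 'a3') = -20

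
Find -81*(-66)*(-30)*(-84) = 13471920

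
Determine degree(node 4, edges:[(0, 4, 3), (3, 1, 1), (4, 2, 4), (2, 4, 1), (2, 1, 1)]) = incident: (0,4), (4,2), (2,4)
= 3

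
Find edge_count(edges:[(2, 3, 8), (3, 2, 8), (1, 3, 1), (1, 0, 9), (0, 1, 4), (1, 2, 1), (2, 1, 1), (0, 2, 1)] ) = 8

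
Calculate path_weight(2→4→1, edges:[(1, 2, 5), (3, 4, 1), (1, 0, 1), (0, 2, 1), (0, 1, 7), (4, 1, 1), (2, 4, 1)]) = w(2→4)=1 + w(4→1)=1
= 2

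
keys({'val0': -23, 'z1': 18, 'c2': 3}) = ['val0', 'z1', 'c2']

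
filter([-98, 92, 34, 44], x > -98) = keep x where x > -98: -98✗, 92✓, 34✓, 44✓
= [92, 34, 44]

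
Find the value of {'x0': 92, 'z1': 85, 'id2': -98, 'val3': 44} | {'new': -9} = {'x0': 92, 'z1': 85, 'id2': -98, 'val3': 44, 'new': -9}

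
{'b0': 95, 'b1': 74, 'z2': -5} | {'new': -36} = {'b0': 95, 'b1': 74, 'z2': -5, 'new': -36}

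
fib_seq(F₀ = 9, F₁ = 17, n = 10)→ [9, 17, 26, 43, 69, 112, 181, 293, 474, 767]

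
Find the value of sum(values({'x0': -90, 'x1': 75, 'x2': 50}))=35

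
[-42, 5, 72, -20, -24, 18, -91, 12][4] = -24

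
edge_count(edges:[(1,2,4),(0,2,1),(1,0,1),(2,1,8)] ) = 4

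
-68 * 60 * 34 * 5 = -693600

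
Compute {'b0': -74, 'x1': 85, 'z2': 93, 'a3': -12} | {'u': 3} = {'b0': -74, 'x1': 85, 'z2': 93, 'a3': -12, 'u': 3}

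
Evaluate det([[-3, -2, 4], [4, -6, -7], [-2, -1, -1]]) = (1)*(-3)*det([[-6, -7], [-1, -1]]) + (-1)*(-2)*det([[4, -7], [-2, -1]]) + (1)*(4)*det([[4, -6], [-2, -1]])
= 3 + -36 + -64
= -97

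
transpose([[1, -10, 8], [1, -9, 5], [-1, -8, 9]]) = [[1, 1, -1], [-10, -9, -8], [8, 5, 9]]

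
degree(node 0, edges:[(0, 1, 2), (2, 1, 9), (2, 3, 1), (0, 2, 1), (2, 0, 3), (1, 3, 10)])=incident: (0,1), (0,2), (2,0)
= 3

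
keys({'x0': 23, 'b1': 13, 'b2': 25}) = ['x0', 'b1', 'b2']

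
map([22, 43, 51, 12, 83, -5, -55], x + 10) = 22+10=32, 43+10=53, 51+10=61, 12+10=22, 83+10=93, -5+10=5, -55+10=-45
= [32, 53, 61, 22, 93, 5, -45]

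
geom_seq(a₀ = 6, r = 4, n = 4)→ [6, 24, 96, 384]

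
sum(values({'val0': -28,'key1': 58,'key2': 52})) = 82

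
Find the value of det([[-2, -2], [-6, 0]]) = -12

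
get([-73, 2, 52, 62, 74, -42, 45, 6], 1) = 2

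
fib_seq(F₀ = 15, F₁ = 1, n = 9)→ [15, 1, 16, 17, 33, 50, 83, 133, 216]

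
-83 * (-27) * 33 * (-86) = -6359958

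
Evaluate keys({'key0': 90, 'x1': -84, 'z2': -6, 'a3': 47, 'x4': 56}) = ['key0', 'x1', 'z2', 'a3', 'x4']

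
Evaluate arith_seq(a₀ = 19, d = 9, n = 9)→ [19, 28, 37, 46, 55, 64, 73, 82, 91]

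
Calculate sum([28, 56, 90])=28 + 56 + 90
= 174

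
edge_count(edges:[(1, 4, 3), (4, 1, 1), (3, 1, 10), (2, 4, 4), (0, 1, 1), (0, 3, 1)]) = 6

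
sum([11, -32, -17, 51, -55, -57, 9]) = 11 + (-32) + (-17) + 51 + (-55) + (-57) + 9
= -90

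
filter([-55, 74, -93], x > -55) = keep x where x > -55: -55✗, 74✓, -93✗
= [74]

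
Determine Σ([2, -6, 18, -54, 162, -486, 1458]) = 2 + -6 + 18 + -54 + 162 + -486 + 1458
= 1094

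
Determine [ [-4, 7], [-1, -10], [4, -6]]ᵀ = [[-4, -1, 4], [7, -10, -6]]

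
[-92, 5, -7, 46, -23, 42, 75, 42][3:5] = [46, -23]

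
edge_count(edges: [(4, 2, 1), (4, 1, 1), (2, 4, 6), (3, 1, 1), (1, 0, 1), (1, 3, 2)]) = 6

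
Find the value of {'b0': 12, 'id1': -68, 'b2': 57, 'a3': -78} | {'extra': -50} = {'b0': 12, 'id1': -68, 'b2': 57, 'a3': -78, 'extra': -50}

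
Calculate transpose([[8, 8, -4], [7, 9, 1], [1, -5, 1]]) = [[8, 7, 1], [8, 9, -5], [-4, 1, 1]]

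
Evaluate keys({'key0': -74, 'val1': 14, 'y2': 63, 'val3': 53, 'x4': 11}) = ['key0', 'val1', 'y2', 'val3', 'x4']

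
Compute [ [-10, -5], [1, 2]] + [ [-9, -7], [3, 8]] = [[-19, -12], [4, 10]]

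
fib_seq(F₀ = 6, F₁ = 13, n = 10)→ [6, 13, 19, 32, 51, 83, 134, 217, 351, 568]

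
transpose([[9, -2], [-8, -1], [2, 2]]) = [[9, -8, 2], [-2, -1, 2]]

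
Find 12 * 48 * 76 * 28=1225728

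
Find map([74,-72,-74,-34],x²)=[5476, 5184, 5476, 1156]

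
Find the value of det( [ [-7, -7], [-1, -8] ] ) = (-7)*(-8) - (-7)*(-1)
= 49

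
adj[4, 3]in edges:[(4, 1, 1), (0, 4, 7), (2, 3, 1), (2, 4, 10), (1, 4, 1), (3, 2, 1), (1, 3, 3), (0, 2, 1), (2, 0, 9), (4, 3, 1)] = 1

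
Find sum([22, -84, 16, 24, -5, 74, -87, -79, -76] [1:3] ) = -68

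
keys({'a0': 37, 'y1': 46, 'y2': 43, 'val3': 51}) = ['a0', 'y1', 'y2', 'val3']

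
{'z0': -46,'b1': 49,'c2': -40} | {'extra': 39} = {'z0': -46, 'b1': 49, 'c2': -40, 'extra': 39}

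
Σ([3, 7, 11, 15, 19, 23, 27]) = 3 + 7 + 11 + 15 + 19 + 23 + 27
= 105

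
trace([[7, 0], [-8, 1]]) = diagonal: 7 + 1
= 8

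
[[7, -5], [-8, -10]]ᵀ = [[7, -8], [-5, -10]]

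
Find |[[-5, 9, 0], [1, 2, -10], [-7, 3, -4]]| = 556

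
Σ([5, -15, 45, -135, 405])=5 + -15 + 45 + -135 + 405
= 305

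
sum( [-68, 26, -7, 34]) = (-68) + 26 + (-7) + 34
= -15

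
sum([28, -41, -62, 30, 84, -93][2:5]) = slice → [-62, 30, 84]
(-62) + 30 + 84
= 52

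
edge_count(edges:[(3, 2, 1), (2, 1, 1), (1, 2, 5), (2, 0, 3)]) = 4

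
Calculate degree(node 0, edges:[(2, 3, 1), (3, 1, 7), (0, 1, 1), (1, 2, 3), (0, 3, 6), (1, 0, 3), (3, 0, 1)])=4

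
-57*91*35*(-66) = 11981970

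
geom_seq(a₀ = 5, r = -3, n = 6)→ [5, -15, 45, -135, 405, -1215]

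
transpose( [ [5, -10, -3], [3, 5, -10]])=[[5, 3], [-10, 5], [-3, -10]]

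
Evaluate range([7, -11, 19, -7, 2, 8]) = 30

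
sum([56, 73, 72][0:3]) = 201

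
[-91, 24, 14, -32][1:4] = [24, 14, -32]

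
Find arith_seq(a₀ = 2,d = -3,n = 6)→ [2, -1, -4, -7, -10, -13]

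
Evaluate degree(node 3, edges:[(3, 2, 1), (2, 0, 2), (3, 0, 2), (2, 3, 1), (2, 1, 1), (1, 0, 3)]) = 3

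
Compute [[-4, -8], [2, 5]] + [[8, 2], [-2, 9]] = [[4, -6], [0, 14]]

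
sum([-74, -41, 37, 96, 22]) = 40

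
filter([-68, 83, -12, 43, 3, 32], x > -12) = [83, 43, 3, 32]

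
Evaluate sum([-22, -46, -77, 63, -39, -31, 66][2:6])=slice → [-77, 63, -39, -31]
(-77) + 63 + (-39) + (-31)
= -84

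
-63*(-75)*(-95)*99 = -44438625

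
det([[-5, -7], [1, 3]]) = (-5)*(3) - (-7)*(1)
= -8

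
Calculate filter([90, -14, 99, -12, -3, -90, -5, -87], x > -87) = keep x where x > -87: 90✓, -14✓, 99✓, -12✓, -3✓, -90✗, -5✓, -87✗
= [90, -14, 99, -12, -3, -5]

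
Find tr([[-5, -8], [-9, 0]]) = -5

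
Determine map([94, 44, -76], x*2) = [188, 88, -152]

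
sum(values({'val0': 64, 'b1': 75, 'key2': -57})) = 82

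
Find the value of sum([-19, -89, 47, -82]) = (-19) + (-89) + 47 + (-82)
= -143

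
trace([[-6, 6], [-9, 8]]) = 2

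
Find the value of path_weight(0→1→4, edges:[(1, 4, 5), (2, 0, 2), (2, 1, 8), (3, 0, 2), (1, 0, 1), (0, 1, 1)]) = 6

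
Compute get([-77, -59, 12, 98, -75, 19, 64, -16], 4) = -75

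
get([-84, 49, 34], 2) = 34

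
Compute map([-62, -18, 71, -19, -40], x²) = (-62)²=3844, (-18)²=324, (71)²=5041, (-19)²=361, (-40)²=1600
= [3844, 324, 5041, 361, 1600]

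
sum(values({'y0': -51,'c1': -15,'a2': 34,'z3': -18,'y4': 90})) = (-51) + (-15) + 34 + (-18) + 90
= 40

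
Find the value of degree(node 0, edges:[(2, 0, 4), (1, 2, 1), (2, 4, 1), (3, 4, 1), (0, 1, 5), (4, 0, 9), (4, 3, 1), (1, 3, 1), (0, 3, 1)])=incident: (2,0), (0,1), (4,0), (0,3)
= 4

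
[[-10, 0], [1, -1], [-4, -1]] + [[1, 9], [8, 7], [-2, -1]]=[[-9, 9], [9, 6], [-6, -2]]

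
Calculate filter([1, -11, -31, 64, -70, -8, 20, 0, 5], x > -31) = keep x where x > -31: 1✓, -11✓, -31✗, 64✓, -70✗, -8✓, 20✓, 0✓, 5✓
= [1, -11, 64, -8, 20, 0, 5]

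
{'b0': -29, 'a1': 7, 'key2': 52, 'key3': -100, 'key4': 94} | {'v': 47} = {'b0': -29, 'a1': 7, 'key2': 52, 'key3': -100, 'key4': 94, 'v': 47}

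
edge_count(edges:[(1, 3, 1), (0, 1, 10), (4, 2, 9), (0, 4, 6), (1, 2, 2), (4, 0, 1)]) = 6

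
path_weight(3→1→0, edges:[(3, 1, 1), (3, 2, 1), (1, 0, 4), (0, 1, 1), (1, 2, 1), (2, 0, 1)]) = 5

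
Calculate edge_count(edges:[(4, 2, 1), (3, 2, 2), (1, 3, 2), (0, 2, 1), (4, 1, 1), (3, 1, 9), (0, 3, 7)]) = 7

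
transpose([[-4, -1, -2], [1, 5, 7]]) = [[-4, 1], [-1, 5], [-2, 7]]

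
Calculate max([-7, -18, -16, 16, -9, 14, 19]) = 19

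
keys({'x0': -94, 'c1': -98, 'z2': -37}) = ['x0', 'c1', 'z2']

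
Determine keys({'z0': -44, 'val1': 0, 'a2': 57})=['z0', 'val1', 'a2']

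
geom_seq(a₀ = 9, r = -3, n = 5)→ [9, -27, 81, -243, 729]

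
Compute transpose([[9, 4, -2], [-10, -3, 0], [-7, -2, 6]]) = [[9, -10, -7], [4, -3, -2], [-2, 0, 6]]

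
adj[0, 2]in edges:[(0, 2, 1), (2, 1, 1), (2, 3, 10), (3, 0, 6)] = 1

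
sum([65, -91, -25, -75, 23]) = -103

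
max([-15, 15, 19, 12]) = 19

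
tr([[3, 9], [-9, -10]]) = diagonal: 3 + (-10)
= -7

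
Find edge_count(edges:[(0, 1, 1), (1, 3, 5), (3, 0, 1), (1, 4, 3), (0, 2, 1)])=5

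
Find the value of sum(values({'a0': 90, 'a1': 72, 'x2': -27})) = 90 + 72 + (-27)
= 135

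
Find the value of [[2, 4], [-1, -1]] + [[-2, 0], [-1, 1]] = [[0, 4], [-2, 0]]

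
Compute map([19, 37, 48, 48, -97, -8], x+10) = [29, 47, 58, 58, -87, 2]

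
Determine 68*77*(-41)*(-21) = 4508196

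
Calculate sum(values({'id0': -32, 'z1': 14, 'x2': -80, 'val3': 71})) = (-32) + 14 + (-80) + 71
= -27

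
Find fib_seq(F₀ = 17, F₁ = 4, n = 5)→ F_2 = F_1 + F_0 = 21
F_3 = F_2 + F_1 = 25
F_4 = F_3 + F_2 = 46
= [17, 4, 21, 25, 46]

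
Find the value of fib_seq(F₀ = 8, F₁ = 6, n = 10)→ [8, 6, 14, 20, 34, 54, 88, 142, 230, 372]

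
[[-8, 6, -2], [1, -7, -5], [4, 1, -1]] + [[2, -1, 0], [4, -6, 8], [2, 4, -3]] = [[-6, 5, -2], [5, -13, 3], [6, 5, -4]]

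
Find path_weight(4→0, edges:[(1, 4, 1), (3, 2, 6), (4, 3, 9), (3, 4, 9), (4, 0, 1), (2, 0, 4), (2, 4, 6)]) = w(4→0)=1
= 1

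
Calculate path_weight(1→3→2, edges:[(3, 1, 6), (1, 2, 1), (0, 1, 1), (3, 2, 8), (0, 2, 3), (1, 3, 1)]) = w(1→3)=1 + w(3→2)=8
= 9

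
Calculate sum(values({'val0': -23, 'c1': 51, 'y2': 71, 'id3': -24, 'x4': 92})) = 167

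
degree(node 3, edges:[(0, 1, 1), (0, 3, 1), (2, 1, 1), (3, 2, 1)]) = 2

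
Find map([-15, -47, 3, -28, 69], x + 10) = -15+10=-5, -47+10=-37, 3+10=13, -28+10=-18, 69+10=79
= [-5, -37, 13, -18, 79]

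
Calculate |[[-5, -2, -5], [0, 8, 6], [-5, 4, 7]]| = -300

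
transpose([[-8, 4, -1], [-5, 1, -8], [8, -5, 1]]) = [[-8, -5, 8], [4, 1, -5], [-1, -8, 1]]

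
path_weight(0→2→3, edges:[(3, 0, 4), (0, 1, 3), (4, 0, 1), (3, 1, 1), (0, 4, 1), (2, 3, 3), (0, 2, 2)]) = w(0→2)=2 + w(2→3)=3
= 5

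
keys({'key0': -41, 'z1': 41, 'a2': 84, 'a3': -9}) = ['key0', 'z1', 'a2', 'a3']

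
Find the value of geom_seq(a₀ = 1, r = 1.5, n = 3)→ a_0 = 1*1.5^0 = 1.0
a_1 = 1*1.5^1 = 1.5
a_2 = 1*1.5^2 = 2.25
= [1.0, 1.5, 2.25]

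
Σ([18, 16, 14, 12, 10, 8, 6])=84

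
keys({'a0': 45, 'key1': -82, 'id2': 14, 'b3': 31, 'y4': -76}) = ['a0', 'key1', 'id2', 'b3', 'y4']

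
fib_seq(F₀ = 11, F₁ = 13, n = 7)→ [11, 13, 24, 37, 61, 98, 159]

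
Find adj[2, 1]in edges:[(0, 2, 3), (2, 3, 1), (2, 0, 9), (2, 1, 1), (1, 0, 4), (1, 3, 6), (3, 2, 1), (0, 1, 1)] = 1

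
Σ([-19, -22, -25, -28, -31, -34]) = -159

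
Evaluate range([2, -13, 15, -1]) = 28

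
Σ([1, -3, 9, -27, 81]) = 61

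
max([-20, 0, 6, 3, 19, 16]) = 19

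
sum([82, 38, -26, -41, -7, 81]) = 82 + 38 + (-26) + (-41) + (-7) + 81
= 127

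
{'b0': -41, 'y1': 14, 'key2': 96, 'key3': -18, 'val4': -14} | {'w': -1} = {'b0': -41, 'y1': 14, 'key2': 96, 'key3': -18, 'val4': -14, 'w': -1}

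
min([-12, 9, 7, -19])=-19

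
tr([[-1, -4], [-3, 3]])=2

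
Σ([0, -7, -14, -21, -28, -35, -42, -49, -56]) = 0 + (-7) + (-14) + (-21) + (-28) + (-35) + (-42) + (-49) + (-56)
= -252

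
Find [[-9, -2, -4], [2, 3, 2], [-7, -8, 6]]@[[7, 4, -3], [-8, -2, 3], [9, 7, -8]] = [[-83, -60, 53], [8, 16, -13], [69, 30, -51]]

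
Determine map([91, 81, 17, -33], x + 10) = 91+10=101, 81+10=91, 17+10=27, -33+10=-23
= [101, 91, 27, -23]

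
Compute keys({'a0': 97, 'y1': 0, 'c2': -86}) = ['a0', 'y1', 'c2']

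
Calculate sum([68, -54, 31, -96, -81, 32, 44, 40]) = 68 + (-54) + 31 + (-96) + (-81) + 32 + 44 + 40
= -16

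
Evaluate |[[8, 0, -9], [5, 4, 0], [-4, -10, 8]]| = 562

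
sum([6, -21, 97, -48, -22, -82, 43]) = -27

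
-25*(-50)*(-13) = -16250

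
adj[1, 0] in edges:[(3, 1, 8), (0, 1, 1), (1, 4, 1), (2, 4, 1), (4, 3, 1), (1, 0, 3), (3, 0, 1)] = 3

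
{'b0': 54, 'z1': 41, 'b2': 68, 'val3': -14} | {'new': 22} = {'b0': 54, 'z1': 41, 'b2': 68, 'val3': -14, 'new': 22}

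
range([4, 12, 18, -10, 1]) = 28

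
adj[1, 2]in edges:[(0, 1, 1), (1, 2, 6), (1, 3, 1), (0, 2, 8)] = 6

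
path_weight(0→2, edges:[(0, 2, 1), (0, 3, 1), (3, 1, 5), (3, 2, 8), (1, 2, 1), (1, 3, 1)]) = 1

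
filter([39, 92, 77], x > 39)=keep x where x > 39: 39✗, 92✓, 77✓
= [92, 77]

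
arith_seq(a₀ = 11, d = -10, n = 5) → a_0 = 11 + 0*-10 = 11
a_1 = 11 + 1*-10 = 1
a_2 = 11 + 2*-10 = -9
...
= [11, 1, -9, -19, -29]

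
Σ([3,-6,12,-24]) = -15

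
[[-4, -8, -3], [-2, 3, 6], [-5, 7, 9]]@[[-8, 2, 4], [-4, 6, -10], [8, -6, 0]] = C[0][0] = (-4)*(-8) + (-8)*(-4) + (-3)*(8) = 40
C[0][1] = (-4)*(2) + (-8)*(6) + (-3)*(-6) = -38
C[0][2] = (-4)*(4) + (-8)*(-10) + (-3)*(0) = 64
C[1][0] = (-2)*(-8) + (3)*(-4) + (6)*(8) = 52
C[1][1] = (-2)*(2) + (3)*(6) + (6)*(-6) = -22
C[1][2] = (-2)*(4) + (3)*(-10) + (6)*(0) = -38
... (3 more cells)
= [[40, -38, 64], [52, -22, -38], [84, -22, -90]]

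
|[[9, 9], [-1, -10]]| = -81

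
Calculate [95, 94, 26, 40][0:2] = [95, 94]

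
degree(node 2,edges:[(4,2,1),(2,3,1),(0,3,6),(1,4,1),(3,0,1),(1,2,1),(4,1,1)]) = incident: (4,2), (2,3), (1,2)
= 3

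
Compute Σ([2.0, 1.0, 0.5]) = 3.5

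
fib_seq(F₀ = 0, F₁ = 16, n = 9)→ [0, 16, 16, 32, 48, 80, 128, 208, 336]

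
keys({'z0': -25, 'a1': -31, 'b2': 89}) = ['z0', 'a1', 'b2']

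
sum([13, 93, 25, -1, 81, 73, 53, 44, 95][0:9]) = slice → [13, 93, 25, -1, 81, 73, 53, 44, 95]
13 + 93 + 25 + (-1) + 81 + 73 + 53 + 44 + 95
= 476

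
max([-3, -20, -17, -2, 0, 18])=18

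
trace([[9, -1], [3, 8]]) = 17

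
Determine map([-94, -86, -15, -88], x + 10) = [-84, -76, -5, -78]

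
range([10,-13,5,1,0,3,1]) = 23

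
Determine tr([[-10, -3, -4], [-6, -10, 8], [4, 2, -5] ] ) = -25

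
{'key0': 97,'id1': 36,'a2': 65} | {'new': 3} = {'key0': 97, 'id1': 36, 'a2': 65, 'new': 3}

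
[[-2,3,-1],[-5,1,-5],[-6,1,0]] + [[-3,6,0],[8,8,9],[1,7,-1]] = [[-5, 9, -1], [3, 9, 4], [-5, 8, -1]]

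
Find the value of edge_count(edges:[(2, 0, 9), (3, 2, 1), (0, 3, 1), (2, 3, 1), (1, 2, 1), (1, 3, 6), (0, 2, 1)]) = 7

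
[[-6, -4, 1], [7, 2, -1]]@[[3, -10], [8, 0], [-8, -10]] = C[0][0] = (-6)*(3) + (-4)*(8) + (1)*(-8) = -58
C[0][1] = (-6)*(-10) + (-4)*(0) + (1)*(-10) = 50
C[1][0] = (7)*(3) + (2)*(8) + (-1)*(-8) = 45
C[1][1] = (7)*(-10) + (2)*(0) + (-1)*(-10) = -60
= [[-58, 50], [45, -60]]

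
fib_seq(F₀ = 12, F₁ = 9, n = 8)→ F_2 = F_1 + F_0 = 21
F_3 = F_2 + F_1 = 30
F_4 = F_3 + F_2 = 51
...
= [12, 9, 21, 30, 51, 81, 132, 213]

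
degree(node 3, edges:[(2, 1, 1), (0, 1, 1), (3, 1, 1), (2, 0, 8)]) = incident: (3,1)
= 1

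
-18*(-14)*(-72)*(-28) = 508032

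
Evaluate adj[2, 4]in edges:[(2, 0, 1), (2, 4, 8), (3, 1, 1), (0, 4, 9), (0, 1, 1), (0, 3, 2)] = 8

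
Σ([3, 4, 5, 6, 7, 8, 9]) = 42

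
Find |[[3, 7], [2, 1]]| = -11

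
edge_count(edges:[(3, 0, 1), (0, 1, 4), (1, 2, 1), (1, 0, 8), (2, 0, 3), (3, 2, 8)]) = 6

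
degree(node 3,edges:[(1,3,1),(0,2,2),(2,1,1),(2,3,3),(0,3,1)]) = incident: (1,3), (2,3), (0,3)
= 3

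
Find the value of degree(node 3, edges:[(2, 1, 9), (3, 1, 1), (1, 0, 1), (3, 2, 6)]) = 2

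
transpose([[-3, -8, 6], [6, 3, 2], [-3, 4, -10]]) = [[-3, 6, -3], [-8, 3, 4], [6, 2, -10]]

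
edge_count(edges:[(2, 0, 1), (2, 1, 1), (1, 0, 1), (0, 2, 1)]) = 4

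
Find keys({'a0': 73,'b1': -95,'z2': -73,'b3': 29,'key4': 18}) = ['a0', 'b1', 'z2', 'b3', 'key4']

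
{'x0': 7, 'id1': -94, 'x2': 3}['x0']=7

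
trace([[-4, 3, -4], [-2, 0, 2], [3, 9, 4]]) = diagonal: (-4) + 0 + 4
= 0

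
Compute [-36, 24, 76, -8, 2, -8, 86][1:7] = [24, 76, -8, 2, -8, 86]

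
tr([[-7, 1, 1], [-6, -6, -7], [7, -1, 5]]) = diagonal: (-7) + (-6) + 5
= -8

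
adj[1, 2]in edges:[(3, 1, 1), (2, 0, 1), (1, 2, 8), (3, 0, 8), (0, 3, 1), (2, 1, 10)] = 8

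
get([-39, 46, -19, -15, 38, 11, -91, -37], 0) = -39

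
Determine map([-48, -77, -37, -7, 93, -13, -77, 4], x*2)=-48*2=-96, -77*2=-154, -37*2=-74, -7*2=-14, 93*2=186, -13*2=-26, -77*2=-154, 4*2=8
= [-96, -154, -74, -14, 186, -26, -154, 8]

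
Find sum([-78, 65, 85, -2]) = (-78) + 65 + 85 + (-2)
= 70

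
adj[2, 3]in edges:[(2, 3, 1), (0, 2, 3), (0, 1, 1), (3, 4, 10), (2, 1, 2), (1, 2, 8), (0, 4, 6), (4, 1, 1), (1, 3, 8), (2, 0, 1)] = 1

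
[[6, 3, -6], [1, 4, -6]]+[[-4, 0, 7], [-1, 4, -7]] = [[2, 3, 1], [0, 8, -13]]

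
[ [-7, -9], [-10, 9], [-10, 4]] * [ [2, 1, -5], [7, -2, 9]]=[[-77, 11, -46], [43, -28, 131], [8, -18, 86]]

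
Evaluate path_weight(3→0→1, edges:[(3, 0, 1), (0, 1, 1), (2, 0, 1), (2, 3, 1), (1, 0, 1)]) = w(3→0)=1 + w(0→1)=1
= 2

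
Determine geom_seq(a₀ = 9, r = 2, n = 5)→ [9, 18, 36, 72, 144]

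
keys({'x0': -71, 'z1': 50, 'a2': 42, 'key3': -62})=['x0', 'z1', 'a2', 'key3']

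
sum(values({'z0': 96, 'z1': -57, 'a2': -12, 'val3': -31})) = 96 + (-57) + (-12) + (-31)
= -4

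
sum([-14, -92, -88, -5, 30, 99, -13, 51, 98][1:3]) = -180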